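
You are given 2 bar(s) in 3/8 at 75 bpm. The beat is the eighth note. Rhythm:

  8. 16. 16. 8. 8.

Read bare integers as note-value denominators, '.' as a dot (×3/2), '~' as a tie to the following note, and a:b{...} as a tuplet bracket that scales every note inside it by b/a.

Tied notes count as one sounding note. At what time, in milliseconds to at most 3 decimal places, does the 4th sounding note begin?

1. 0.0ms @ 0 + 1200.0ms (3/2)
2. 1200.0ms @ 3/2 + 600.0ms (3/4)
3. 1800.0ms @ 9/4 + 600.0ms (3/4)
4. 2400.0ms @ 3 + 1200.0ms (3/2)
5. 3600.0ms @ 9/2 + 1200.0ms (3/2)

note 4 onset = 3b = 2400.0ms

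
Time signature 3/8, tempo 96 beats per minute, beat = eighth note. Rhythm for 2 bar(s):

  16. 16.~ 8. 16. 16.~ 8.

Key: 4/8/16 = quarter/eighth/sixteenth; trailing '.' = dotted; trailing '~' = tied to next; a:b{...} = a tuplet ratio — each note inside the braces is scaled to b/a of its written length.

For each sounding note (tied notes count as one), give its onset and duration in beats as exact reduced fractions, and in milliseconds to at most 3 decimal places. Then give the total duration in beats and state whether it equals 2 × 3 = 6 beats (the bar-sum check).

1) 0.0ms=0b +468.75ms=3/4b
2) 468.75ms=3/4b +1406.25ms=9/4b
3) 1875.0ms=3b +468.75ms=3/4b
4) 2343.75ms=15/4b +1406.25ms=9/4b
Σ=6b of 6 (96bpm 3/8) — PASS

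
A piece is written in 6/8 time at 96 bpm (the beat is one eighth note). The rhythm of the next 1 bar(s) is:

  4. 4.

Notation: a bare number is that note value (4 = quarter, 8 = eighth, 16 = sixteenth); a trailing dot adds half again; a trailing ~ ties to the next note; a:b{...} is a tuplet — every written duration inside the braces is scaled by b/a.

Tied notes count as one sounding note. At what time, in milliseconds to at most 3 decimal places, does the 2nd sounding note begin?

1. 0.0ms @ 0 + 1875.0ms (3)
2. 1875.0ms @ 3 + 1875.0ms (3)

note 2 onset = 3b = 1875.0ms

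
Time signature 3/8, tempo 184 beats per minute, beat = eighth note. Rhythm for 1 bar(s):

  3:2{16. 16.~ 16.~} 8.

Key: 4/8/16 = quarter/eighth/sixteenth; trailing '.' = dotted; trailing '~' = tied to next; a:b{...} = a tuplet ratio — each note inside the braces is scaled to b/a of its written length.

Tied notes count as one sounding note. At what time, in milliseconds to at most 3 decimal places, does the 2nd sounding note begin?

1. 0.0ms @ 0 + 163.043ms (1/2)
2. 163.043ms @ 1/2 + 815.217ms (5/2)

note 2 onset = 1/2b = 163.043ms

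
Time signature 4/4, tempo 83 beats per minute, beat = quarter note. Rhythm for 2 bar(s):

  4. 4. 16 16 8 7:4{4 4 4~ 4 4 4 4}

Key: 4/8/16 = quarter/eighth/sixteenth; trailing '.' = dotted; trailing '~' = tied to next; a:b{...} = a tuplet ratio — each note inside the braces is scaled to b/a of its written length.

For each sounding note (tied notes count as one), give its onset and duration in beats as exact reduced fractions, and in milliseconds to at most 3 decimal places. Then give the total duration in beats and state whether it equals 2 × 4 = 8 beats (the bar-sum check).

1) 0.0ms=0b +1084.337ms=3/2b
2) 1084.337ms=3/2b +1084.337ms=3/2b
3) 2168.675ms=3b +180.723ms=1/4b
4) 2349.398ms=13/4b +180.723ms=1/4b
5) 2530.12ms=7/2b +361.446ms=1/2b
6) 2891.566ms=4b +413.081ms=4/7b
7) 3304.647ms=32/7b +413.081ms=4/7b
8) 3717.728ms=36/7b +826.162ms=8/7b
9) 4543.89ms=44/7b +413.081ms=4/7b
10) 4956.971ms=48/7b +413.081ms=4/7b
11) 5370.052ms=52/7b +413.081ms=4/7b
Σ=8b of 8 (83bpm 4/4) — PASS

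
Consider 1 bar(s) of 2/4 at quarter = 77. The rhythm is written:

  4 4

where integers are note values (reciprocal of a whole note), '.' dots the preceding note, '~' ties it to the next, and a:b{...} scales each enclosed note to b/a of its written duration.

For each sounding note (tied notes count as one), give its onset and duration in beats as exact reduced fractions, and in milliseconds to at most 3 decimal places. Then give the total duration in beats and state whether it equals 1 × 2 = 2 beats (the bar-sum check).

1) 0.0ms=0b +779.221ms=1b
2) 779.221ms=1b +779.221ms=1b
Σ=2b of 2 (77bpm 2/4) — PASS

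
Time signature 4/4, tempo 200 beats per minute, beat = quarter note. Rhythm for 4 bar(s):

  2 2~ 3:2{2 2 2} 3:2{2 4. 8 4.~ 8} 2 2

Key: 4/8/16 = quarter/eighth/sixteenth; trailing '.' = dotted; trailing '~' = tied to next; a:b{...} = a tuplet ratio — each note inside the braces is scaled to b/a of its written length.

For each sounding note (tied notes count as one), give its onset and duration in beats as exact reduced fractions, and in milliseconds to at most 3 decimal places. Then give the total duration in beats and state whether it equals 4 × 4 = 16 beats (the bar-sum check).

1) 0.0ms=0b +600.0ms=2b
2) 600.0ms=2b +1000.0ms=10/3b
3) 1600.0ms=16/3b +400.0ms=4/3b
4) 2000.0ms=20/3b +400.0ms=4/3b
5) 2400.0ms=8b +400.0ms=4/3b
6) 2800.0ms=28/3b +300.0ms=1b
7) 3100.0ms=31/3b +100.0ms=1/3b
8) 3200.0ms=32/3b +400.0ms=4/3b
9) 3600.0ms=12b +600.0ms=2b
10) 4200.0ms=14b +600.0ms=2b
Σ=16b of 16 (200bpm 4/4) — PASS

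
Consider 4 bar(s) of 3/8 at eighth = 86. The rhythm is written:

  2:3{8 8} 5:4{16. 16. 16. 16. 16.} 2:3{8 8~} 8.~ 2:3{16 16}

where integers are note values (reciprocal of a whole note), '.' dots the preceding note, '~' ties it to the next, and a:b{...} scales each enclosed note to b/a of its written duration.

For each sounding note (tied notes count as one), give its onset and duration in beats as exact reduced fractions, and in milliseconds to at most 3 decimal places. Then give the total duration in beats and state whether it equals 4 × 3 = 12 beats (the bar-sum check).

1) 0.0ms=0b +1046.512ms=3/2b
2) 1046.512ms=3/2b +1046.512ms=3/2b
3) 2093.023ms=3b +418.605ms=3/5b
4) 2511.628ms=18/5b +418.605ms=3/5b
5) 2930.233ms=21/5b +418.605ms=3/5b
6) 3348.837ms=24/5b +418.605ms=3/5b
7) 3767.442ms=27/5b +418.605ms=3/5b
8) 4186.047ms=6b +1046.512ms=3/2b
9) 5232.558ms=15/2b +2616.279ms=15/4b
10) 7848.837ms=45/4b +523.256ms=3/4b
Σ=12b of 12 (86bpm 3/8) — PASS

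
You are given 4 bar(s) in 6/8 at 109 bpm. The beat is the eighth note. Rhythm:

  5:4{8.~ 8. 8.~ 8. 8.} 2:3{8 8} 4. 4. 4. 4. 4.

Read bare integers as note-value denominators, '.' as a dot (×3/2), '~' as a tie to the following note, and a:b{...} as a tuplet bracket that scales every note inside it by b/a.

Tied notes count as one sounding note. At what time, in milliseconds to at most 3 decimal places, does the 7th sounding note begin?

note 7 onset = 12b = 6605.505ms

1. 0.0ms @ 0 + 1321.101ms (12/5)
2. 1321.101ms @ 12/5 + 1321.101ms (12/5)
3. 2642.202ms @ 24/5 + 660.55ms (6/5)
4. 3302.752ms @ 6 + 825.688ms (3/2)
5. 4128.44ms @ 15/2 + 825.688ms (3/2)
6. 4954.128ms @ 9 + 1651.376ms (3)
7. 6605.505ms @ 12 + 1651.376ms (3)
8. 8256.881ms @ 15 + 1651.376ms (3)
9. 9908.257ms @ 18 + 1651.376ms (3)
10. 11559.633ms @ 21 + 1651.376ms (3)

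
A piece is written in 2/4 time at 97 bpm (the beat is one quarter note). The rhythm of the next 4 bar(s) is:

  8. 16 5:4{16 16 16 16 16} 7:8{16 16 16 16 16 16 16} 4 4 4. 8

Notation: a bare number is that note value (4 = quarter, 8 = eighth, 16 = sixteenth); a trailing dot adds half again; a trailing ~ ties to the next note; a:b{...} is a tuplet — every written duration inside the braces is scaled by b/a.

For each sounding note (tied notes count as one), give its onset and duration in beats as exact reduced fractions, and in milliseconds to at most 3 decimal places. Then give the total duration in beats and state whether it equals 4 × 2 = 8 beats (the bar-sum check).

1) 0.0ms=0b +463.918ms=3/4b
2) 463.918ms=3/4b +154.639ms=1/4b
3) 618.557ms=1b +123.711ms=1/5b
4) 742.268ms=6/5b +123.711ms=1/5b
5) 865.979ms=7/5b +123.711ms=1/5b
6) 989.691ms=8/5b +123.711ms=1/5b
7) 1113.402ms=9/5b +123.711ms=1/5b
8) 1237.113ms=2b +176.73ms=2/7b
9) 1413.844ms=16/7b +176.73ms=2/7b
10) 1590.574ms=18/7b +176.73ms=2/7b
11) 1767.305ms=20/7b +176.73ms=2/7b
12) 1944.035ms=22/7b +176.73ms=2/7b
13) 2120.766ms=24/7b +176.73ms=2/7b
14) 2297.496ms=26/7b +176.73ms=2/7b
15) 2474.227ms=4b +618.557ms=1b
16) 3092.784ms=5b +618.557ms=1b
17) 3711.34ms=6b +927.835ms=3/2b
18) 4639.175ms=15/2b +309.278ms=1/2b
Σ=8b of 8 (97bpm 2/4) — PASS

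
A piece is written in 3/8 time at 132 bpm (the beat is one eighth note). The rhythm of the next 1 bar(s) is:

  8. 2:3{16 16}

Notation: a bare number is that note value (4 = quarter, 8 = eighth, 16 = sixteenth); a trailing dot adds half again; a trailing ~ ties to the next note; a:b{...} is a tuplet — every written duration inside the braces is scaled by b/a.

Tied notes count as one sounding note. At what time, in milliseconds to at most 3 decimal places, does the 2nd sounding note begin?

note 2 onset = 3/2b = 681.818ms

1. 0.0ms @ 0 + 681.818ms (3/2)
2. 681.818ms @ 3/2 + 340.909ms (3/4)
3. 1022.727ms @ 9/4 + 340.909ms (3/4)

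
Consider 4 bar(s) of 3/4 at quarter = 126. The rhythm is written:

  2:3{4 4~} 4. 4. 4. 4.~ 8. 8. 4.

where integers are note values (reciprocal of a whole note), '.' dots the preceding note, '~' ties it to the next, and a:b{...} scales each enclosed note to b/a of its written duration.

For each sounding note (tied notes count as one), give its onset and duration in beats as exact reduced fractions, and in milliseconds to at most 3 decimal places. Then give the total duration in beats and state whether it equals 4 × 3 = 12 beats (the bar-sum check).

1) 0.0ms=0b +714.286ms=3/2b
2) 714.286ms=3/2b +1428.571ms=3b
3) 2142.857ms=9/2b +714.286ms=3/2b
4) 2857.143ms=6b +714.286ms=3/2b
5) 3571.429ms=15/2b +1071.429ms=9/4b
6) 4642.857ms=39/4b +357.143ms=3/4b
7) 5000.0ms=21/2b +714.286ms=3/2b
Σ=12b of 12 (126bpm 3/4) — PASS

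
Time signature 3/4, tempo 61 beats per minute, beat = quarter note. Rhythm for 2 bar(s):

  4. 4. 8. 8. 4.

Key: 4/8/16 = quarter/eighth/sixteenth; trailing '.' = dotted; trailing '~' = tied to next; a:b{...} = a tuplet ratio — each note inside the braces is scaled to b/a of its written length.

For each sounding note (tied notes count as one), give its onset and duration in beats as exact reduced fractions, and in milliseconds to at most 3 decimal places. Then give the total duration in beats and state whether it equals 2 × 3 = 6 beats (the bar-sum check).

1) 0.0ms=0b +1475.41ms=3/2b
2) 1475.41ms=3/2b +1475.41ms=3/2b
3) 2950.82ms=3b +737.705ms=3/4b
4) 3688.525ms=15/4b +737.705ms=3/4b
5) 4426.23ms=9/2b +1475.41ms=3/2b
Σ=6b of 6 (61bpm 3/4) — PASS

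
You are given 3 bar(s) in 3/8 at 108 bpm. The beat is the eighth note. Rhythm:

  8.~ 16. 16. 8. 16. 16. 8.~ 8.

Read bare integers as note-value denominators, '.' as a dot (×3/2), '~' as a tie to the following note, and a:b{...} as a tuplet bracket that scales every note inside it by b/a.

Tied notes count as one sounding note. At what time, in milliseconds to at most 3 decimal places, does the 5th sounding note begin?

note 5 onset = 21/4b = 2916.667ms

1. 0.0ms @ 0 + 1250.0ms (9/4)
2. 1250.0ms @ 9/4 + 416.667ms (3/4)
3. 1666.667ms @ 3 + 833.333ms (3/2)
4. 2500.0ms @ 9/2 + 416.667ms (3/4)
5. 2916.667ms @ 21/4 + 416.667ms (3/4)
6. 3333.333ms @ 6 + 1666.667ms (3)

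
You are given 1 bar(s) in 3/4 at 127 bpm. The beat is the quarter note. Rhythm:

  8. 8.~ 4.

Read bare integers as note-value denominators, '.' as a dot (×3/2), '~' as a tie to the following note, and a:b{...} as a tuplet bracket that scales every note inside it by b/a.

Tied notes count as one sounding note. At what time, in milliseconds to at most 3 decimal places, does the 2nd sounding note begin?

note 2 onset = 3/4b = 354.331ms

1. 0.0ms @ 0 + 354.331ms (3/4)
2. 354.331ms @ 3/4 + 1062.992ms (9/4)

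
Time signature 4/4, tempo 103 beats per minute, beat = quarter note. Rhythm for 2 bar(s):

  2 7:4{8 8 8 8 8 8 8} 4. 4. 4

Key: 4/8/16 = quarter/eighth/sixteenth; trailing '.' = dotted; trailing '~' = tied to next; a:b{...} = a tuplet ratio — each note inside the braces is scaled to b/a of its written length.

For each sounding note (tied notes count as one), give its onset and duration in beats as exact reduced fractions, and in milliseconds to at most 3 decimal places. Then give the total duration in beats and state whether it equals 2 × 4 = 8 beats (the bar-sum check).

1) 0.0ms=0b +1165.049ms=2b
2) 1165.049ms=2b +166.436ms=2/7b
3) 1331.484ms=16/7b +166.436ms=2/7b
4) 1497.92ms=18/7b +166.436ms=2/7b
5) 1664.355ms=20/7b +166.436ms=2/7b
6) 1830.791ms=22/7b +166.436ms=2/7b
7) 1997.226ms=24/7b +166.436ms=2/7b
8) 2163.662ms=26/7b +166.436ms=2/7b
9) 2330.097ms=4b +873.786ms=3/2b
10) 3203.883ms=11/2b +873.786ms=3/2b
11) 4077.67ms=7b +582.524ms=1b
Σ=8b of 8 (103bpm 4/4) — PASS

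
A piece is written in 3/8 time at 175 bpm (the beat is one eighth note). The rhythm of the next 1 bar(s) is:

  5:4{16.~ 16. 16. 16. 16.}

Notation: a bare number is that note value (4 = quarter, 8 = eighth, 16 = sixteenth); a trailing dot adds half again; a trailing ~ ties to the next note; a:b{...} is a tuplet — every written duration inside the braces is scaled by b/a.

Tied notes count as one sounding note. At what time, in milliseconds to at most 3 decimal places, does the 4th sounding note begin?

note 4 onset = 12/5b = 822.857ms

1. 0.0ms @ 0 + 411.429ms (6/5)
2. 411.429ms @ 6/5 + 205.714ms (3/5)
3. 617.143ms @ 9/5 + 205.714ms (3/5)
4. 822.857ms @ 12/5 + 205.714ms (3/5)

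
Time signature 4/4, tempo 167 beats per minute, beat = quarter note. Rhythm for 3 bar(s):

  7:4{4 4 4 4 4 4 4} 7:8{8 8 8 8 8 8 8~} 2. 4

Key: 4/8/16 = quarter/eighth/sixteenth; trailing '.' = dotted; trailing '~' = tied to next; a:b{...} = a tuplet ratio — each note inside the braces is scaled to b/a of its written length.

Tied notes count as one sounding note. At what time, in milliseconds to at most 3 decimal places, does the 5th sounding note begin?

1. 0.0ms @ 0 + 205.304ms (4/7)
2. 205.304ms @ 4/7 + 205.304ms (4/7)
3. 410.607ms @ 8/7 + 205.304ms (4/7)
4. 615.911ms @ 12/7 + 205.304ms (4/7)
5. 821.215ms @ 16/7 + 205.304ms (4/7)
6. 1026.518ms @ 20/7 + 205.304ms (4/7)
7. 1231.822ms @ 24/7 + 205.304ms (4/7)
8. 1437.126ms @ 4 + 205.304ms (4/7)
9. 1642.429ms @ 32/7 + 205.304ms (4/7)
10. 1847.733ms @ 36/7 + 205.304ms (4/7)
11. 2053.037ms @ 40/7 + 205.304ms (4/7)
12. 2258.34ms @ 44/7 + 205.304ms (4/7)
13. 2463.644ms @ 48/7 + 205.304ms (4/7)
14. 2668.948ms @ 52/7 + 1283.148ms (25/7)
15. 3952.096ms @ 11 + 359.281ms (1)

note 5 onset = 16/7b = 821.215ms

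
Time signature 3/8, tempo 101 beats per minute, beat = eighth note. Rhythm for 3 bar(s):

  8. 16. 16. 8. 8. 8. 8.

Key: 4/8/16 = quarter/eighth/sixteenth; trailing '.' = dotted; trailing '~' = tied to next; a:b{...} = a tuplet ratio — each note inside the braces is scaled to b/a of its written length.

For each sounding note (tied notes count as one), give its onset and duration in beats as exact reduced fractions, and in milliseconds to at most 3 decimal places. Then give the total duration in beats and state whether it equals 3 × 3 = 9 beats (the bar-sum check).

1) 0.0ms=0b +891.089ms=3/2b
2) 891.089ms=3/2b +445.545ms=3/4b
3) 1336.634ms=9/4b +445.545ms=3/4b
4) 1782.178ms=3b +891.089ms=3/2b
5) 2673.267ms=9/2b +891.089ms=3/2b
6) 3564.356ms=6b +891.089ms=3/2b
7) 4455.446ms=15/2b +891.089ms=3/2b
Σ=9b of 9 (101bpm 3/8) — PASS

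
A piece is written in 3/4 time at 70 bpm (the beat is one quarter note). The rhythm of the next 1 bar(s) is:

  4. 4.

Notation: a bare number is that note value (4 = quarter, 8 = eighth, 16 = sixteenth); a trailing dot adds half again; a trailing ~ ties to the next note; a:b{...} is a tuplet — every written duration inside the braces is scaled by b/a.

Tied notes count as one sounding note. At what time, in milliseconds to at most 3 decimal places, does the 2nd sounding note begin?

1. 0.0ms @ 0 + 1285.714ms (3/2)
2. 1285.714ms @ 3/2 + 1285.714ms (3/2)

note 2 onset = 3/2b = 1285.714ms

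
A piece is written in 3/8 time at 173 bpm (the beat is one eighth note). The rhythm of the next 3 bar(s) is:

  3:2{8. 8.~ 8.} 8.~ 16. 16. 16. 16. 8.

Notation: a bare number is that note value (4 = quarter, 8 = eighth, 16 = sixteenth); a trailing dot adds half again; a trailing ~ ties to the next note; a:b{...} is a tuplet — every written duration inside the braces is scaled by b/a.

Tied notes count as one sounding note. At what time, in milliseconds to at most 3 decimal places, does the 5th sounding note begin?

note 5 onset = 6b = 2080.925ms

1. 0.0ms @ 0 + 346.821ms (1)
2. 346.821ms @ 1 + 693.642ms (2)
3. 1040.462ms @ 3 + 780.347ms (9/4)
4. 1820.809ms @ 21/4 + 260.116ms (3/4)
5. 2080.925ms @ 6 + 260.116ms (3/4)
6. 2341.04ms @ 27/4 + 260.116ms (3/4)
7. 2601.156ms @ 15/2 + 520.231ms (3/2)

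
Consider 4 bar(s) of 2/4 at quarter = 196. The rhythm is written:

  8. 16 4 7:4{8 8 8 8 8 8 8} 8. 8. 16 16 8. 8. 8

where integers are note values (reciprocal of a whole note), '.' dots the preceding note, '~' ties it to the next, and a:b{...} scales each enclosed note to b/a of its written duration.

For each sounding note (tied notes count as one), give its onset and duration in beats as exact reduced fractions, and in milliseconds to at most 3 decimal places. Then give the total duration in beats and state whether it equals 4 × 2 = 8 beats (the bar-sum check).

1) 0.0ms=0b +229.592ms=3/4b
2) 229.592ms=3/4b +76.531ms=1/4b
3) 306.122ms=1b +306.122ms=1b
4) 612.245ms=2b +87.464ms=2/7b
5) 699.708ms=16/7b +87.464ms=2/7b
6) 787.172ms=18/7b +87.464ms=2/7b
7) 874.636ms=20/7b +87.464ms=2/7b
8) 962.099ms=22/7b +87.464ms=2/7b
9) 1049.563ms=24/7b +87.464ms=2/7b
10) 1137.026ms=26/7b +87.464ms=2/7b
11) 1224.49ms=4b +229.592ms=3/4b
12) 1454.082ms=19/4b +229.592ms=3/4b
13) 1683.673ms=11/2b +76.531ms=1/4b
14) 1760.204ms=23/4b +76.531ms=1/4b
15) 1836.735ms=6b +229.592ms=3/4b
16) 2066.327ms=27/4b +229.592ms=3/4b
17) 2295.918ms=15/2b +153.061ms=1/2b
Σ=8b of 8 (196bpm 2/4) — PASS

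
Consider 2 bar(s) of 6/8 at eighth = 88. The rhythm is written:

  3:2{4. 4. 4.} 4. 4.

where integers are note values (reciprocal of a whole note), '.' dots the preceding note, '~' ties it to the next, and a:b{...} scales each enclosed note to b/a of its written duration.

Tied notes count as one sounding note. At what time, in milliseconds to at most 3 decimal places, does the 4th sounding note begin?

1. 0.0ms @ 0 + 1363.636ms (2)
2. 1363.636ms @ 2 + 1363.636ms (2)
3. 2727.273ms @ 4 + 1363.636ms (2)
4. 4090.909ms @ 6 + 2045.455ms (3)
5. 6136.364ms @ 9 + 2045.455ms (3)

note 4 onset = 6b = 4090.909ms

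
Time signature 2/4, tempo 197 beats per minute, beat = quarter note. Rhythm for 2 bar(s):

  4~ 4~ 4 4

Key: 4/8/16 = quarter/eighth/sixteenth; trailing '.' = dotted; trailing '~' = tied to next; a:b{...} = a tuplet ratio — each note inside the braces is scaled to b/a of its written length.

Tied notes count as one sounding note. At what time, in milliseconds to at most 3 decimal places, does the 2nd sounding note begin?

note 2 onset = 3b = 913.706ms

1. 0.0ms @ 0 + 913.706ms (3)
2. 913.706ms @ 3 + 304.569ms (1)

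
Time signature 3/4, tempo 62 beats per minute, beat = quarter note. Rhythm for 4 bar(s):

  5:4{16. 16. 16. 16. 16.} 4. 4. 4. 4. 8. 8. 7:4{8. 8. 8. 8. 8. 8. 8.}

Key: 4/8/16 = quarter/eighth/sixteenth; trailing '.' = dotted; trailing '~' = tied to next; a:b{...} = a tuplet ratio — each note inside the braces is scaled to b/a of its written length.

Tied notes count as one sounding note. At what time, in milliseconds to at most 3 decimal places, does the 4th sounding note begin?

1. 0.0ms @ 0 + 290.323ms (3/10)
2. 290.323ms @ 3/10 + 290.323ms (3/10)
3. 580.645ms @ 3/5 + 290.323ms (3/10)
4. 870.968ms @ 9/10 + 290.323ms (3/10)
5. 1161.29ms @ 6/5 + 290.323ms (3/10)
6. 1451.613ms @ 3/2 + 1451.613ms (3/2)
7. 2903.226ms @ 3 + 1451.613ms (3/2)
8. 4354.839ms @ 9/2 + 1451.613ms (3/2)
9. 5806.452ms @ 6 + 1451.613ms (3/2)
10. 7258.065ms @ 15/2 + 725.806ms (3/4)
11. 7983.871ms @ 33/4 + 725.806ms (3/4)
12. 8709.677ms @ 9 + 414.747ms (3/7)
13. 9124.424ms @ 66/7 + 414.747ms (3/7)
14. 9539.171ms @ 69/7 + 414.747ms (3/7)
15. 9953.917ms @ 72/7 + 414.747ms (3/7)
16. 10368.664ms @ 75/7 + 414.747ms (3/7)
17. 10783.41ms @ 78/7 + 414.747ms (3/7)
18. 11198.157ms @ 81/7 + 414.747ms (3/7)

note 4 onset = 9/10b = 870.968ms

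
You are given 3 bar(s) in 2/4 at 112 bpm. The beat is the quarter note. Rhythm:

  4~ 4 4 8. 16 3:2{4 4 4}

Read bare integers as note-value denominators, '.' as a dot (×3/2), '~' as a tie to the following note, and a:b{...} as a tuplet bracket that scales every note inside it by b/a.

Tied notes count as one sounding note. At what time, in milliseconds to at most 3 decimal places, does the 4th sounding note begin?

note 4 onset = 15/4b = 2008.929ms

1. 0.0ms @ 0 + 1071.429ms (2)
2. 1071.429ms @ 2 + 535.714ms (1)
3. 1607.143ms @ 3 + 401.786ms (3/4)
4. 2008.929ms @ 15/4 + 133.929ms (1/4)
5. 2142.857ms @ 4 + 357.143ms (2/3)
6. 2500.0ms @ 14/3 + 357.143ms (2/3)
7. 2857.143ms @ 16/3 + 357.143ms (2/3)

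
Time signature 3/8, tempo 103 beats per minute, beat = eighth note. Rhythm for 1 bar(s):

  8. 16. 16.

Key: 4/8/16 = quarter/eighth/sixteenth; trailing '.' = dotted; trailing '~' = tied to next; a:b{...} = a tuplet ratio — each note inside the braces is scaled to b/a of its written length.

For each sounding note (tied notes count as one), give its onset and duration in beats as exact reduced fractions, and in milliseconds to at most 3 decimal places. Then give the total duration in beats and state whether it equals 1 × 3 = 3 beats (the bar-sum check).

1) 0.0ms=0b +873.786ms=3/2b
2) 873.786ms=3/2b +436.893ms=3/4b
3) 1310.68ms=9/4b +436.893ms=3/4b
Σ=3b of 3 (103bpm 3/8) — PASS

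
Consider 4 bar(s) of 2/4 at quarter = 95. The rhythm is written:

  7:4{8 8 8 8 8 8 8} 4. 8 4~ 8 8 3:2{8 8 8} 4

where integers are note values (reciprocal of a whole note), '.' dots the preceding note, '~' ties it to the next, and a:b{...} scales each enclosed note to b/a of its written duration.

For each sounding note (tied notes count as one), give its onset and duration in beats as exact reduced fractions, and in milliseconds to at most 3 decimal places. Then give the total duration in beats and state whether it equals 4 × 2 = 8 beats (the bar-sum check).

1) 0.0ms=0b +180.451ms=2/7b
2) 180.451ms=2/7b +180.451ms=2/7b
3) 360.902ms=4/7b +180.451ms=2/7b
4) 541.353ms=6/7b +180.451ms=2/7b
5) 721.805ms=8/7b +180.451ms=2/7b
6) 902.256ms=10/7b +180.451ms=2/7b
7) 1082.707ms=12/7b +180.451ms=2/7b
8) 1263.158ms=2b +947.368ms=3/2b
9) 2210.526ms=7/2b +315.789ms=1/2b
10) 2526.316ms=4b +947.368ms=3/2b
11) 3473.684ms=11/2b +315.789ms=1/2b
12) 3789.474ms=6b +210.526ms=1/3b
13) 4000.0ms=19/3b +210.526ms=1/3b
14) 4210.526ms=20/3b +210.526ms=1/3b
15) 4421.053ms=7b +631.579ms=1b
Σ=8b of 8 (95bpm 2/4) — PASS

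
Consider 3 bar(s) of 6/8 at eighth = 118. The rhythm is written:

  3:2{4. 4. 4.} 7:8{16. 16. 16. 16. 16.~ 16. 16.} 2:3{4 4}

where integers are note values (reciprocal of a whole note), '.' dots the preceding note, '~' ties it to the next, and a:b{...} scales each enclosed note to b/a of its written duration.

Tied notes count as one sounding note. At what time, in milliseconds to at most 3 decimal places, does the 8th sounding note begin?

1. 0.0ms @ 0 + 1016.949ms (2)
2. 1016.949ms @ 2 + 1016.949ms (2)
3. 2033.898ms @ 4 + 1016.949ms (2)
4. 3050.847ms @ 6 + 435.835ms (6/7)
5. 3486.683ms @ 48/7 + 435.835ms (6/7)
6. 3922.518ms @ 54/7 + 435.835ms (6/7)
7. 4358.354ms @ 60/7 + 435.835ms (6/7)
8. 4794.189ms @ 66/7 + 871.671ms (12/7)
9. 5665.86ms @ 78/7 + 435.835ms (6/7)
10. 6101.695ms @ 12 + 1525.424ms (3)
11. 7627.119ms @ 15 + 1525.424ms (3)

note 8 onset = 66/7b = 4794.189ms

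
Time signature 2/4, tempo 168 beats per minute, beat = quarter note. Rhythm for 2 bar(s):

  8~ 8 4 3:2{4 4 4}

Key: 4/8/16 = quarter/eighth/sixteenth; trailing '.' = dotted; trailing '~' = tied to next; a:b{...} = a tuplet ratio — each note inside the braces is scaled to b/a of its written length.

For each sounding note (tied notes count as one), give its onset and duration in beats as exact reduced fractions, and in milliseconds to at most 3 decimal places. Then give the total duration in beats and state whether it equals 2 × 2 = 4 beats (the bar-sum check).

1) 0.0ms=0b +357.143ms=1b
2) 357.143ms=1b +357.143ms=1b
3) 714.286ms=2b +238.095ms=2/3b
4) 952.381ms=8/3b +238.095ms=2/3b
5) 1190.476ms=10/3b +238.095ms=2/3b
Σ=4b of 4 (168bpm 2/4) — PASS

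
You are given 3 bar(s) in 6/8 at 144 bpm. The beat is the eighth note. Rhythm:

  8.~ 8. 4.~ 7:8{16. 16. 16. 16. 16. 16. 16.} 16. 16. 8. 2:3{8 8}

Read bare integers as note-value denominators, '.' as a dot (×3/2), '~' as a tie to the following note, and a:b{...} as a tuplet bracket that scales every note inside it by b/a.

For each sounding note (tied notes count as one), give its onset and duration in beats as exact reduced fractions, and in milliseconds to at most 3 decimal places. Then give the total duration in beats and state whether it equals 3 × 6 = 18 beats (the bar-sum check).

1) 0.0ms=0b +1250.0ms=3b
2) 1250.0ms=3b +1607.143ms=27/7b
3) 2857.143ms=48/7b +357.143ms=6/7b
4) 3214.286ms=54/7b +357.143ms=6/7b
5) 3571.429ms=60/7b +357.143ms=6/7b
6) 3928.571ms=66/7b +357.143ms=6/7b
7) 4285.714ms=72/7b +357.143ms=6/7b
8) 4642.857ms=78/7b +357.143ms=6/7b
9) 5000.0ms=12b +312.5ms=3/4b
10) 5312.5ms=51/4b +312.5ms=3/4b
11) 5625.0ms=27/2b +625.0ms=3/2b
12) 6250.0ms=15b +625.0ms=3/2b
13) 6875.0ms=33/2b +625.0ms=3/2b
Σ=18b of 18 (144bpm 6/8) — PASS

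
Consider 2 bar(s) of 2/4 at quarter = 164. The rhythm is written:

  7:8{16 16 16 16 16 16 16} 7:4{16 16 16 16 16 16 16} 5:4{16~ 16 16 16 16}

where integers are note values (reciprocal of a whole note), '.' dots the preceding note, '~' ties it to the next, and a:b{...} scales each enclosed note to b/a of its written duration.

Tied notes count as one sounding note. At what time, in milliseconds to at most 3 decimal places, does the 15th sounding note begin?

note 15 onset = 3b = 1097.561ms

1. 0.0ms @ 0 + 104.53ms (2/7)
2. 104.53ms @ 2/7 + 104.53ms (2/7)
3. 209.059ms @ 4/7 + 104.53ms (2/7)
4. 313.589ms @ 6/7 + 104.53ms (2/7)
5. 418.118ms @ 8/7 + 104.53ms (2/7)
6. 522.648ms @ 10/7 + 104.53ms (2/7)
7. 627.178ms @ 12/7 + 104.53ms (2/7)
8. 731.707ms @ 2 + 52.265ms (1/7)
9. 783.972ms @ 15/7 + 52.265ms (1/7)
10. 836.237ms @ 16/7 + 52.265ms (1/7)
11. 888.502ms @ 17/7 + 52.265ms (1/7)
12. 940.767ms @ 18/7 + 52.265ms (1/7)
13. 993.031ms @ 19/7 + 52.265ms (1/7)
14. 1045.296ms @ 20/7 + 52.265ms (1/7)
15. 1097.561ms @ 3 + 146.341ms (2/5)
16. 1243.902ms @ 17/5 + 73.171ms (1/5)
17. 1317.073ms @ 18/5 + 73.171ms (1/5)
18. 1390.244ms @ 19/5 + 73.171ms (1/5)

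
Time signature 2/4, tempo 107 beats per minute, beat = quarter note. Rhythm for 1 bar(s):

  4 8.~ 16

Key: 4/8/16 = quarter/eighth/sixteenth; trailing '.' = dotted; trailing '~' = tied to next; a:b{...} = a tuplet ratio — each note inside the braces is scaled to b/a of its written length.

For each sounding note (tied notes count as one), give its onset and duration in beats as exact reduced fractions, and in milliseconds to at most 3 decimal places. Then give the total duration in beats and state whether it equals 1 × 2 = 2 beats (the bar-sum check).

1) 0.0ms=0b +560.748ms=1b
2) 560.748ms=1b +560.748ms=1b
Σ=2b of 2 (107bpm 2/4) — PASS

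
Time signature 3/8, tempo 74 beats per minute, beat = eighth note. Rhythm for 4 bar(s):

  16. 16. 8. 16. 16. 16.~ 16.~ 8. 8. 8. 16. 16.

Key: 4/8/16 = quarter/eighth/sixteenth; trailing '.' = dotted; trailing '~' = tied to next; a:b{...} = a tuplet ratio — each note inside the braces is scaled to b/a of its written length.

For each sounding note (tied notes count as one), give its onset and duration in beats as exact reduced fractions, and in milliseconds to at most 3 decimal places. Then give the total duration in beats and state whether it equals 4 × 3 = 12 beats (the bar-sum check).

1) 0.0ms=0b +608.108ms=3/4b
2) 608.108ms=3/4b +608.108ms=3/4b
3) 1216.216ms=3/2b +1216.216ms=3/2b
4) 2432.432ms=3b +608.108ms=3/4b
5) 3040.541ms=15/4b +608.108ms=3/4b
6) 3648.649ms=9/2b +2432.432ms=3b
7) 6081.081ms=15/2b +1216.216ms=3/2b
8) 7297.297ms=9b +1216.216ms=3/2b
9) 8513.514ms=21/2b +608.108ms=3/4b
10) 9121.622ms=45/4b +608.108ms=3/4b
Σ=12b of 12 (74bpm 3/8) — PASS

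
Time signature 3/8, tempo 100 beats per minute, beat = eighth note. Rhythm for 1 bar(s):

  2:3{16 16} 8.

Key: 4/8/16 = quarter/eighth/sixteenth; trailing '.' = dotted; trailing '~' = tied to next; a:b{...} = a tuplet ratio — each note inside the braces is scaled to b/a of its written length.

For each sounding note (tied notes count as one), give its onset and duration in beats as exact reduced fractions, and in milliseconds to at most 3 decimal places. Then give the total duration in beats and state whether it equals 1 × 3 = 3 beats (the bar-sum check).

1) 0.0ms=0b +450.0ms=3/4b
2) 450.0ms=3/4b +450.0ms=3/4b
3) 900.0ms=3/2b +900.0ms=3/2b
Σ=3b of 3 (100bpm 3/8) — PASS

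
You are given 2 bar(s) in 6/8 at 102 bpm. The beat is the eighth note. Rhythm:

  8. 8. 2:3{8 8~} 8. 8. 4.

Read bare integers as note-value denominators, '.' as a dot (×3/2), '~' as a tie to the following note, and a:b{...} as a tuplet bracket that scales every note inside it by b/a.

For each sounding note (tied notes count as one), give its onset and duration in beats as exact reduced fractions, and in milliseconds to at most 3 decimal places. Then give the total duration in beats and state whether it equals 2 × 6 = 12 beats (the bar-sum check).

1) 0.0ms=0b +882.353ms=3/2b
2) 882.353ms=3/2b +882.353ms=3/2b
3) 1764.706ms=3b +882.353ms=3/2b
4) 2647.059ms=9/2b +1764.706ms=3b
5) 4411.765ms=15/2b +882.353ms=3/2b
6) 5294.118ms=9b +1764.706ms=3b
Σ=12b of 12 (102bpm 6/8) — PASS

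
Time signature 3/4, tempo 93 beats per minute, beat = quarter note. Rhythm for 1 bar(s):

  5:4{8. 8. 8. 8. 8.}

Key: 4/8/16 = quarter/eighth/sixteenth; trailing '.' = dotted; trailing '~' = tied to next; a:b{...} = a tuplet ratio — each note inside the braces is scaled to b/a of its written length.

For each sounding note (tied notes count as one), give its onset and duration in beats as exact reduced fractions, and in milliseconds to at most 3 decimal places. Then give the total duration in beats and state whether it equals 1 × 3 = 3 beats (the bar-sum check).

1) 0.0ms=0b +387.097ms=3/5b
2) 387.097ms=3/5b +387.097ms=3/5b
3) 774.194ms=6/5b +387.097ms=3/5b
4) 1161.29ms=9/5b +387.097ms=3/5b
5) 1548.387ms=12/5b +387.097ms=3/5b
Σ=3b of 3 (93bpm 3/4) — PASS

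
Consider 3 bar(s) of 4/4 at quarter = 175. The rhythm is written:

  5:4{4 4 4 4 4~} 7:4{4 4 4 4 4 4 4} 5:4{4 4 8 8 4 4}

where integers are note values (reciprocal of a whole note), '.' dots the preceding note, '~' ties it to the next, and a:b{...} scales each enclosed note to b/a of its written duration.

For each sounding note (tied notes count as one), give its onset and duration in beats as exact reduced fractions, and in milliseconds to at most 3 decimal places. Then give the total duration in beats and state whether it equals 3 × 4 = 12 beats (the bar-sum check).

1) 0.0ms=0b +274.286ms=4/5b
2) 274.286ms=4/5b +274.286ms=4/5b
3) 548.571ms=8/5b +274.286ms=4/5b
4) 822.857ms=12/5b +274.286ms=4/5b
5) 1097.143ms=16/5b +470.204ms=48/35b
6) 1567.347ms=32/7b +195.918ms=4/7b
7) 1763.265ms=36/7b +195.918ms=4/7b
8) 1959.184ms=40/7b +195.918ms=4/7b
9) 2155.102ms=44/7b +195.918ms=4/7b
10) 2351.02ms=48/7b +195.918ms=4/7b
11) 2546.939ms=52/7b +195.918ms=4/7b
12) 2742.857ms=8b +274.286ms=4/5b
13) 3017.143ms=44/5b +274.286ms=4/5b
14) 3291.429ms=48/5b +137.143ms=2/5b
15) 3428.571ms=10b +137.143ms=2/5b
16) 3565.714ms=52/5b +274.286ms=4/5b
17) 3840.0ms=56/5b +274.286ms=4/5b
Σ=12b of 12 (175bpm 4/4) — PASS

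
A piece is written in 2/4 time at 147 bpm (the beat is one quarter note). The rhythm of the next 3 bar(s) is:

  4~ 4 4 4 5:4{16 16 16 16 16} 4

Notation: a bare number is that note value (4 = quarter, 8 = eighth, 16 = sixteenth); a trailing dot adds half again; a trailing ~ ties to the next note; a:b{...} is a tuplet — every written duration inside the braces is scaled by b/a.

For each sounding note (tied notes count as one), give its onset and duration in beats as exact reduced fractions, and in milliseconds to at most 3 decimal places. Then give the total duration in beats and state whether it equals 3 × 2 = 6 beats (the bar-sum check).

1) 0.0ms=0b +816.327ms=2b
2) 816.327ms=2b +408.163ms=1b
3) 1224.49ms=3b +408.163ms=1b
4) 1632.653ms=4b +81.633ms=1/5b
5) 1714.286ms=21/5b +81.633ms=1/5b
6) 1795.918ms=22/5b +81.633ms=1/5b
7) 1877.551ms=23/5b +81.633ms=1/5b
8) 1959.184ms=24/5b +81.633ms=1/5b
9) 2040.816ms=5b +408.163ms=1b
Σ=6b of 6 (147bpm 2/4) — PASS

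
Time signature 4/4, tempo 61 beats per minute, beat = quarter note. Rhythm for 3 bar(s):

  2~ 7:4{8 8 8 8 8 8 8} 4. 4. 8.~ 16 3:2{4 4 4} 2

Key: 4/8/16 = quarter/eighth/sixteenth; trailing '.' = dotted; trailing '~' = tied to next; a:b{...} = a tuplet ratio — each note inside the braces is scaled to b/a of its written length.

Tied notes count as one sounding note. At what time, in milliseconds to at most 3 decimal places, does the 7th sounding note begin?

1. 0.0ms @ 0 + 2248.244ms (16/7)
2. 2248.244ms @ 16/7 + 281.03ms (2/7)
3. 2529.274ms @ 18/7 + 281.03ms (2/7)
4. 2810.304ms @ 20/7 + 281.03ms (2/7)
5. 3091.335ms @ 22/7 + 281.03ms (2/7)
6. 3372.365ms @ 24/7 + 281.03ms (2/7)
7. 3653.396ms @ 26/7 + 281.03ms (2/7)
8. 3934.426ms @ 4 + 1475.41ms (3/2)
9. 5409.836ms @ 11/2 + 1475.41ms (3/2)
10. 6885.246ms @ 7 + 983.607ms (1)
11. 7868.852ms @ 8 + 655.738ms (2/3)
12. 8524.59ms @ 26/3 + 655.738ms (2/3)
13. 9180.328ms @ 28/3 + 655.738ms (2/3)
14. 9836.066ms @ 10 + 1967.213ms (2)

note 7 onset = 26/7b = 3653.396ms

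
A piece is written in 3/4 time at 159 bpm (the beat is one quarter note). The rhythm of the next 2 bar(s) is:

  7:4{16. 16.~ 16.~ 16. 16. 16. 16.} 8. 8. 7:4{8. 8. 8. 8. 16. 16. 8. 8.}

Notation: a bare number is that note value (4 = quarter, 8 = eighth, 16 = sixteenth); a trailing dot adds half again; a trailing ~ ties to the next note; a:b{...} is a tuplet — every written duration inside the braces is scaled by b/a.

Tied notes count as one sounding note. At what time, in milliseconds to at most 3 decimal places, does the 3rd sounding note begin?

note 3 onset = 6/7b = 323.45ms

1. 0.0ms @ 0 + 80.863ms (3/14)
2. 80.863ms @ 3/14 + 242.588ms (9/14)
3. 323.45ms @ 6/7 + 80.863ms (3/14)
4. 404.313ms @ 15/14 + 80.863ms (3/14)
5. 485.175ms @ 9/7 + 80.863ms (3/14)
6. 566.038ms @ 3/2 + 283.019ms (3/4)
7. 849.057ms @ 9/4 + 283.019ms (3/4)
8. 1132.075ms @ 3 + 161.725ms (3/7)
9. 1293.801ms @ 24/7 + 161.725ms (3/7)
10. 1455.526ms @ 27/7 + 161.725ms (3/7)
11. 1617.251ms @ 30/7 + 161.725ms (3/7)
12. 1778.976ms @ 33/7 + 80.863ms (3/14)
13. 1859.838ms @ 69/14 + 80.863ms (3/14)
14. 1940.701ms @ 36/7 + 161.725ms (3/7)
15. 2102.426ms @ 39/7 + 161.725ms (3/7)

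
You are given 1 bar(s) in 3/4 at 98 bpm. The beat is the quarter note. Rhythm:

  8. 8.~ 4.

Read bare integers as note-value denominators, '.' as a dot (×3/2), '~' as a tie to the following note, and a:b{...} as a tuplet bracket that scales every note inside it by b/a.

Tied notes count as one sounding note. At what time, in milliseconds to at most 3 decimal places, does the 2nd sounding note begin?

1. 0.0ms @ 0 + 459.184ms (3/4)
2. 459.184ms @ 3/4 + 1377.551ms (9/4)

note 2 onset = 3/4b = 459.184ms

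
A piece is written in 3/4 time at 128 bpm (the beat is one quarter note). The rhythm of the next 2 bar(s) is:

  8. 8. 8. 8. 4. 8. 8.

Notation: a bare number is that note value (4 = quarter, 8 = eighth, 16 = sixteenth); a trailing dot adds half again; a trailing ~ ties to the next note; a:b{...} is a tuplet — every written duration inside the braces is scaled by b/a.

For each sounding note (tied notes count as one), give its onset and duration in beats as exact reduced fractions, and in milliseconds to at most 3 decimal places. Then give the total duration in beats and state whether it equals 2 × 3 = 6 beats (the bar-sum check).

1) 0.0ms=0b +351.562ms=3/4b
2) 351.562ms=3/4b +351.562ms=3/4b
3) 703.125ms=3/2b +351.562ms=3/4b
4) 1054.688ms=9/4b +351.562ms=3/4b
5) 1406.25ms=3b +703.125ms=3/2b
6) 2109.375ms=9/2b +351.562ms=3/4b
7) 2460.938ms=21/4b +351.562ms=3/4b
Σ=6b of 6 (128bpm 3/4) — PASS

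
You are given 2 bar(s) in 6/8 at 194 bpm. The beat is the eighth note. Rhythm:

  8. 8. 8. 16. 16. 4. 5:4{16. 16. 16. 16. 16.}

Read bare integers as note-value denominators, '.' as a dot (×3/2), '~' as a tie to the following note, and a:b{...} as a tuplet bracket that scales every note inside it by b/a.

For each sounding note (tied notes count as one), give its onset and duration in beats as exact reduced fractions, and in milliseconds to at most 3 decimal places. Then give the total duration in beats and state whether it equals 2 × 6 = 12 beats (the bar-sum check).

1) 0.0ms=0b +463.918ms=3/2b
2) 463.918ms=3/2b +463.918ms=3/2b
3) 927.835ms=3b +463.918ms=3/2b
4) 1391.753ms=9/2b +231.959ms=3/4b
5) 1623.711ms=21/4b +231.959ms=3/4b
6) 1855.67ms=6b +927.835ms=3b
7) 2783.505ms=9b +185.567ms=3/5b
8) 2969.072ms=48/5b +185.567ms=3/5b
9) 3154.639ms=51/5b +185.567ms=3/5b
10) 3340.206ms=54/5b +185.567ms=3/5b
11) 3525.773ms=57/5b +185.567ms=3/5b
Σ=12b of 12 (194bpm 6/8) — PASS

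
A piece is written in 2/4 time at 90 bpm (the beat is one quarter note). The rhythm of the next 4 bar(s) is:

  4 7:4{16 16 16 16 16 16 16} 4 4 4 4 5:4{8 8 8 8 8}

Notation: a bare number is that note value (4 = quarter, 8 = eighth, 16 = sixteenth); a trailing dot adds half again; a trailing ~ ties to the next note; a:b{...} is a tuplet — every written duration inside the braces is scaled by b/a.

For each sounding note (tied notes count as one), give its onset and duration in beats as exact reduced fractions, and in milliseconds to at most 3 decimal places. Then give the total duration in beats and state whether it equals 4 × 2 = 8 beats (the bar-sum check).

1) 0.0ms=0b +666.667ms=1b
2) 666.667ms=1b +95.238ms=1/7b
3) 761.905ms=8/7b +95.238ms=1/7b
4) 857.143ms=9/7b +95.238ms=1/7b
5) 952.381ms=10/7b +95.238ms=1/7b
6) 1047.619ms=11/7b +95.238ms=1/7b
7) 1142.857ms=12/7b +95.238ms=1/7b
8) 1238.095ms=13/7b +95.238ms=1/7b
9) 1333.333ms=2b +666.667ms=1b
10) 2000.0ms=3b +666.667ms=1b
11) 2666.667ms=4b +666.667ms=1b
12) 3333.333ms=5b +666.667ms=1b
13) 4000.0ms=6b +266.667ms=2/5b
14) 4266.667ms=32/5b +266.667ms=2/5b
15) 4533.333ms=34/5b +266.667ms=2/5b
16) 4800.0ms=36/5b +266.667ms=2/5b
17) 5066.667ms=38/5b +266.667ms=2/5b
Σ=8b of 8 (90bpm 2/4) — PASS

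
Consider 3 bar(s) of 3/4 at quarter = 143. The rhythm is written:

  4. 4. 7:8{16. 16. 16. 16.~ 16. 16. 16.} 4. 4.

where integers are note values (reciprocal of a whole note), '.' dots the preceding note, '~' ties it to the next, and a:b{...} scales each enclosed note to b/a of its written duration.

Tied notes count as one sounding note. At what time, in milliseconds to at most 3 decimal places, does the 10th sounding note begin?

note 10 onset = 15/2b = 3146.853ms

1. 0.0ms @ 0 + 629.371ms (3/2)
2. 629.371ms @ 3/2 + 629.371ms (3/2)
3. 1258.741ms @ 3 + 179.82ms (3/7)
4. 1438.561ms @ 24/7 + 179.82ms (3/7)
5. 1618.382ms @ 27/7 + 179.82ms (3/7)
6. 1798.202ms @ 30/7 + 359.64ms (6/7)
7. 2157.842ms @ 36/7 + 179.82ms (3/7)
8. 2337.662ms @ 39/7 + 179.82ms (3/7)
9. 2517.483ms @ 6 + 629.371ms (3/2)
10. 3146.853ms @ 15/2 + 629.371ms (3/2)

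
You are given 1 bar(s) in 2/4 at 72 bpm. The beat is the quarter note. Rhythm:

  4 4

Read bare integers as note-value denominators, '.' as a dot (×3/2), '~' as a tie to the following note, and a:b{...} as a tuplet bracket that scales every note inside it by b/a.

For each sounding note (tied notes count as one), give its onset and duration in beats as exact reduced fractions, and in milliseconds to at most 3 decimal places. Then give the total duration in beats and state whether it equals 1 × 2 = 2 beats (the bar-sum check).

1) 0.0ms=0b +833.333ms=1b
2) 833.333ms=1b +833.333ms=1b
Σ=2b of 2 (72bpm 2/4) — PASS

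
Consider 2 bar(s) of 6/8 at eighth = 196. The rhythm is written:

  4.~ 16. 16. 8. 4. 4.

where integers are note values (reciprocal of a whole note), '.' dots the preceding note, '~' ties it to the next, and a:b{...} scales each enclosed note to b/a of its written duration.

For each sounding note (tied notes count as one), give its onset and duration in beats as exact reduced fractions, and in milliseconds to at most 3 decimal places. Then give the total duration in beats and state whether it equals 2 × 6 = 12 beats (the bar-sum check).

1) 0.0ms=0b +1147.959ms=15/4b
2) 1147.959ms=15/4b +229.592ms=3/4b
3) 1377.551ms=9/2b +459.184ms=3/2b
4) 1836.735ms=6b +918.367ms=3b
5) 2755.102ms=9b +918.367ms=3b
Σ=12b of 12 (196bpm 6/8) — PASS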